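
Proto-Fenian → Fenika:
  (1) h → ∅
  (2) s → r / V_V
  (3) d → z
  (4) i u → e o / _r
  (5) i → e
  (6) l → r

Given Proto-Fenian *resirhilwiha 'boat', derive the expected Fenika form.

rerererwea

Fenika: start from *resirhilwiha.
  rule 1 (h-loss): resirhilwiha → resirilwia
  rule 2 (rhotacism): resirilwia → reririlwia
  rule 3: no change — reririlwia
  rule 4 (pre-rhotic lowering): reririlwia → rererilwia
  rule 5 (vowel merger): rererilwia → rererelwea
  rule 6 (unconditioned shift): rererelwea → rerererwea
  ⇒ Fenika rerererwea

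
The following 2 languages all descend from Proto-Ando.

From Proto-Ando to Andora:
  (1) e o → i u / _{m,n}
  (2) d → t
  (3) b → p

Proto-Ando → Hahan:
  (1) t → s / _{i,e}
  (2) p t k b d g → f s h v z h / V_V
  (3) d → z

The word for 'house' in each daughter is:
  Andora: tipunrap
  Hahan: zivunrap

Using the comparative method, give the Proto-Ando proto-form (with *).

Position 1: Andora has t, Hahan has z. Taking the neighbouring segments as reconstructed: Andora t could go back to *t or *d; Hahan z could go back to *d or *z — the one source consistent with every daughter is *d.
Position 3: Andora has p, Hahan has v. Taking the neighbouring segments as reconstructed: Andora p could go back to *p or *b; Hahan v could go back to *b or *v — the one source consistent with every daughter is *b.
Continuing position by position gives *dibunrap; check it forward:
Andora: start from *dibunrap.
  rule 1: no change — dibunrap
  rule 2 (unconditioned shift): dibunrap → tibunrap
  rule 3 (unconditioned shift): tibunrap → tipunrap
  ⇒ Andora tipunrap
Hahan: *dibunrap
  dibunrap (rule 1 does not apply)
  dibunrap → divunrap   [intervocalic lenition]
  divunrap → zivunrap   [unconditioned shift]
  giving Hahan zivunrap.
Only *dibunrap yields all of Andora tipunrap, Hahan zivunrap.

*dibunrap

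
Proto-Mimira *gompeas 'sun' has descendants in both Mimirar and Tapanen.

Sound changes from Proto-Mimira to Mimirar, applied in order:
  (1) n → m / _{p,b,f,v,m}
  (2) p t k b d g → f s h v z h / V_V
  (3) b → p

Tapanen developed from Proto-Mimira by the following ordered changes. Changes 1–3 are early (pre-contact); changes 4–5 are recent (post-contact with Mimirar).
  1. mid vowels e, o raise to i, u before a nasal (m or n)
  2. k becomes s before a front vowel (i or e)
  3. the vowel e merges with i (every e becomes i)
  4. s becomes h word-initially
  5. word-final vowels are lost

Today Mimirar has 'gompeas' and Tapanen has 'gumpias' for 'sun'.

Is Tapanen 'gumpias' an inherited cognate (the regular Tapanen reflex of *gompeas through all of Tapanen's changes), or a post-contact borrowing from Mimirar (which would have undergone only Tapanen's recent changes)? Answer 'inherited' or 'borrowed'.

inherited

If inherited, *gompeas would pass through all of Tapanen's changes:
Tapanen: *gompeas > gumpeas > gumpias  (by pre-nasal raising, vowel merger)
If borrowed from Mimirar 'gompeas' after the early changes, it would undergo only the recent ones:
  rule 4 (debuccalisation): no change (gompeas)
  rule 5 (apocope): no change (gompeas)
  ⇒ as a loan: gompeas
Tapanen 'gumpias' matches the inherited outcome exactly, so it is an inherited cognate, not a loan.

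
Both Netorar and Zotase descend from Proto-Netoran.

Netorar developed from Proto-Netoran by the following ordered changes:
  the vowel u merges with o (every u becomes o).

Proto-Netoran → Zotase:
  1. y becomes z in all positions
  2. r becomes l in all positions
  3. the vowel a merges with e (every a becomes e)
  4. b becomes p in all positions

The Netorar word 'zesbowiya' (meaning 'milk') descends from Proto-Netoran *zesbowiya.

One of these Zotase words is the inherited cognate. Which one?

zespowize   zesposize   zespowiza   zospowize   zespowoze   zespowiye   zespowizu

Zotase: start from *zesbowiya.
  rule 1 (unconditioned shift): zesbowiya → zesbowiza
  rule 2: no change — zesbowiza
  rule 3 (vowel merger): zesbowiza → zesbowize
  rule 4 (unconditioned shift): zesbowize → zespowize
  ⇒ Zotase zespowize
The other candidates each miss or misapply at least one Zotase change.

zespowize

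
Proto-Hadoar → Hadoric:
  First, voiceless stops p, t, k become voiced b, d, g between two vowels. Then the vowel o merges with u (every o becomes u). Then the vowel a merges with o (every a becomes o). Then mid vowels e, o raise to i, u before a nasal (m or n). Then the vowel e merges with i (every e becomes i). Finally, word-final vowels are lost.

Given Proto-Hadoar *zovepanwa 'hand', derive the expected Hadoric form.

Hadoric: *zovepanwa > zovebanwa > zuvebanwa > zuvebonwo > zuvebunwo > zuvibunwo > zuvibunw  (by intervocalic voicing, vowel merger, vowel merger, pre-nasal raising, vowel merger, apocope)

zuvibunw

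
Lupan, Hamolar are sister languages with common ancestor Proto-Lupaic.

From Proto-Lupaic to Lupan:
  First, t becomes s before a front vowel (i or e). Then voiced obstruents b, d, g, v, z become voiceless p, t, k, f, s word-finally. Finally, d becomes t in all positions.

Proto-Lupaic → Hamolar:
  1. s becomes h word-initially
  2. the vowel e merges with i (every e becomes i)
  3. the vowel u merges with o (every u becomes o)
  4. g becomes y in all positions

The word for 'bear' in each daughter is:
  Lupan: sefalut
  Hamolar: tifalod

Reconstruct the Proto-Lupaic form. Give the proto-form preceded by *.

Position 2: Lupan has e, Hamolar has i. Lupan preserves e here (none of its changes turn any other segment into e), so the proto-segment is *e.
Position 1: Lupan has s, Hamolar has t. Hamolar preserves t here (none of its changes turn any other segment into t), so the proto-segment is *t.
Position 6: Lupan has u, Hamolar has o. Lupan preserves u here (none of its changes turn any other segment into u), so the proto-segment is *u.
Continuing position by position gives *tefalud; check it forward:
Lupan: *tefalud > sefalud > sefalut  (by palatalisation, final devoicing)
Hamolar: *tefalud > tifalud > tifalod  (by vowel merger, vowel merger)
Only *tefalud yields all of Lupan sefalut, Hamolar tifalod.

*tefalud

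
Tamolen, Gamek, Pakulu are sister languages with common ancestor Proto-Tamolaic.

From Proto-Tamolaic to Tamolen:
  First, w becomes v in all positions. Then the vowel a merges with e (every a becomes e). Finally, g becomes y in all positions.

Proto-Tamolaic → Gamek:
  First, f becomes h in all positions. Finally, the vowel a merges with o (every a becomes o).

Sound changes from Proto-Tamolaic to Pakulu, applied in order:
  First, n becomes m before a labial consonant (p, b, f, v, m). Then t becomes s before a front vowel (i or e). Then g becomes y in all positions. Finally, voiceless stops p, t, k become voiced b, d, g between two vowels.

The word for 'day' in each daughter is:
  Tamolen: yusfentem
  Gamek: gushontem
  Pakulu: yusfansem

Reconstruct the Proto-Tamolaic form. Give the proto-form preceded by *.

Position 7: Tamolen has t, Gamek has t, Pakulu has s. Tamolen preserves t here (none of its changes turn any other segment into t), so the proto-segment is *t.
Position 1: Tamolen has y, Gamek has g, Pakulu has y. Gamek preserves g here (none of its changes turn any other segment into g), so the proto-segment is *g.
Continuing position by position gives *gusfantem; check it forward:
Tamolen: *gusfantem
  gusfantem (rule 1 does not apply)
  gusfantem → gusfentem   [vowel merger]
  gusfentem → yusfentem   [unconditioned shift]
  giving Tamolen yusfentem.
Gamek: *gusfantem > gushantem > gushontem  (by unconditioned shift, vowel merger)
Pakulu: *gusfantem > gusfansem > yusfansem  (by palatalisation, unconditioned shift)
No other proto-form is consistent with every reflex, so the reconstruction is *gusfantem.

*gusfantem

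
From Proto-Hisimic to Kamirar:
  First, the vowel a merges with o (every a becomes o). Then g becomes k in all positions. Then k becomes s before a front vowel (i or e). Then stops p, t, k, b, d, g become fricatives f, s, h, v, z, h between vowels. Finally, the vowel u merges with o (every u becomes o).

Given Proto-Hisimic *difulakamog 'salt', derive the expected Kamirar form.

Kamirar: start from *difulakamog.
  rule 1 (vowel merger): difulakamog → difulokomog
  rule 2 (unconditioned shift): difulokomog → difulokomok
  rule 3: no change — difulokomok
  rule 4 (intervocalic lenition): difulokomok → difulohomok
  rule 5 (vowel merger): difulohomok → difolohomok
  ⇒ Kamirar difolohomok

difolohomok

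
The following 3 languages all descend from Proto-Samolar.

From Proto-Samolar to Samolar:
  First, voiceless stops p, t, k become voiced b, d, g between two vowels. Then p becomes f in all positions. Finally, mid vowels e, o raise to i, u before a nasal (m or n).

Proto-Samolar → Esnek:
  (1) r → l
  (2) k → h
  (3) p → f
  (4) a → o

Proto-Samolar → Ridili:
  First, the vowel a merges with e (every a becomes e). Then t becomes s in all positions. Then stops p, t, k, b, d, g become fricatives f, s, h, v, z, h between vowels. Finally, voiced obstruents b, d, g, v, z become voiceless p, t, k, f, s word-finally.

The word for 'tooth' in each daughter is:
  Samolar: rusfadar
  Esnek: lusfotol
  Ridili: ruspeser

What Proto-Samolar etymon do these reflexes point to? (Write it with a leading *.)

*ruspatar

Position 1: Samolar has r, Esnek has l, Ridili has r. Samolar preserves r here (none of its changes turn any other segment into r), so the proto-segment is *r.
Position 4: Samolar has f, Esnek has f, Ridili has p. Taking the neighbouring segments as reconstructed: Samolar f could go back to *p or *f; Esnek f could go back to *p or *f; Ridili p can only go back to *p — the one source consistent with every daughter is *p.
Position 8: Samolar has r, Esnek has l, Ridili has r. Samolar preserves r here (none of its changes turn any other segment into r), so the proto-segment is *r.
Continuing position by position gives *ruspatar; check it forward:
Samolar: *ruspatar > ruspadar > rusfadar  (by intervocalic voicing, unconditioned shift)
Esnek: *ruspatar > luspatal > lusfatal > lusfotol  (by unconditioned shift, unconditioned shift, vowel merger)
Ridili: start from *ruspatar.
  rule 1 (vowel merger): ruspatar → ruspeter
  rule 2 (unconditioned shift): ruspeter → ruspeser
  rule 3: no change — ruspeser
  rule 4: no change — ruspeser
  ⇒ Ridili ruspeser
*ruspatar is the unique common source.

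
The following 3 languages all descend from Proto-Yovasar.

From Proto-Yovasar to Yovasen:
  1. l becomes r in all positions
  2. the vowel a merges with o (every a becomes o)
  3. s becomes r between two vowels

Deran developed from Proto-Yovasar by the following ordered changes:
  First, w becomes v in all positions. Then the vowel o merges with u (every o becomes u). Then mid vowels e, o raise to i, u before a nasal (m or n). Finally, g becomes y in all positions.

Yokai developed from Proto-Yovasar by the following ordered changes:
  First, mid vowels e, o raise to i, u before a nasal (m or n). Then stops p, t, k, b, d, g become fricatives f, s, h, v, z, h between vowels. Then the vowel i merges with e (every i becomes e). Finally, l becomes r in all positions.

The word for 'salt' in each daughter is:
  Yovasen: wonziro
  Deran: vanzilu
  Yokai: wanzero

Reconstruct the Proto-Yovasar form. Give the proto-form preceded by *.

*wanzilo

Position 5: Yovasen has i, Deran has i, Yokai has e. Yovasen preserves i here (none of its changes turn any other segment into i), so the proto-segment is *i.
Position 7: Yovasen has o, Deran has u, Yokai has o. Yokai preserves o here (none of its changes turn any other segment into o), so the proto-segment is *o.
Verify the candidate proto-form against each daughter:
Yovasen: *wanzilo
  wanzilo → wanziro   [unconditioned shift]
  wanziro → wonziro   [vowel merger]
  wonziro (rule 3 does not apply)
  giving Yovasen wonziro.
Deran: start from *wanzilo.
  rule 1 (unconditioned shift): wanzilo → vanzilo
  rule 2 (vowel merger): vanzilo → vanzilu
  rule 3: no change — vanzilu
  rule 4: no change — vanzilu
  ⇒ Deran vanzilu
Yokai: start from *wanzilo.
  rule 1: no change — wanzilo
  rule 2: no change — wanzilo
  rule 3 (vowel merger): wanzilo → wanzelo
  rule 4 (unconditioned shift): wanzelo → wanzero
  ⇒ Yokai wanzero
No other proto-form is consistent with every reflex, so the reconstruction is *wanzilo.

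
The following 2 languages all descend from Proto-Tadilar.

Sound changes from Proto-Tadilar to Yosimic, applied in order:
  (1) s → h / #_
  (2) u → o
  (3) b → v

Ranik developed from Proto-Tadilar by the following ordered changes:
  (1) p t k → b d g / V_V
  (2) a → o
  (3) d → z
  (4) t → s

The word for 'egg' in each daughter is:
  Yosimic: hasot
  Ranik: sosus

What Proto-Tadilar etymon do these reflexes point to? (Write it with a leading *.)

*sasut

Position 5: Yosimic has t, Ranik has s. Yosimic preserves t here (none of its changes turn any other segment into t), so the proto-segment is *t.
Position 4: Yosimic has o, Ranik has u. Ranik preserves u here (none of its changes turn any other segment into u), so the proto-segment is *u.
Continuing position by position gives *sasut; check it forward:
Yosimic: *sasut
  sasut → hasut   [debuccalisation]
  hasut → hasot   [vowel merger]
  hasot (rule 3 does not apply)
  giving Yosimic hasot.
Ranik: start from *sasut.
  rule 1: no change — sasut
  rule 2 (vowel merger): sasut → sosut
  rule 3: no change — sosut
  rule 4 (unconditioned shift): sosut → sosus
  ⇒ Ranik sosus
No other proto-form is consistent with every reflex, so the reconstruction is *sasut.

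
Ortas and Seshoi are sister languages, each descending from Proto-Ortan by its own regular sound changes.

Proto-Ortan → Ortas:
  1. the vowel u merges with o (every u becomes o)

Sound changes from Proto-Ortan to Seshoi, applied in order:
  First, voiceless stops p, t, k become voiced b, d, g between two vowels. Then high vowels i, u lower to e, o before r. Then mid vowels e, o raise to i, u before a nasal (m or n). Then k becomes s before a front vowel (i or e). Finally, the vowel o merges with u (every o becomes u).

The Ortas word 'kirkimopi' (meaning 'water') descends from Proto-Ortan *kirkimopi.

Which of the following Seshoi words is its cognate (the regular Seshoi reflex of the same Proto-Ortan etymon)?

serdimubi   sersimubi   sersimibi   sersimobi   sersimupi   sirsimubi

sersimubi

Seshoi: *kirkimopi > kirkimobi > kerkimobi > sersimobi > sersimubi  (by intervocalic voicing, pre-rhotic lowering, palatalisation, vowel merger)
Only 'sersimubi' matches the regular Seshoi development of *kirkimopi.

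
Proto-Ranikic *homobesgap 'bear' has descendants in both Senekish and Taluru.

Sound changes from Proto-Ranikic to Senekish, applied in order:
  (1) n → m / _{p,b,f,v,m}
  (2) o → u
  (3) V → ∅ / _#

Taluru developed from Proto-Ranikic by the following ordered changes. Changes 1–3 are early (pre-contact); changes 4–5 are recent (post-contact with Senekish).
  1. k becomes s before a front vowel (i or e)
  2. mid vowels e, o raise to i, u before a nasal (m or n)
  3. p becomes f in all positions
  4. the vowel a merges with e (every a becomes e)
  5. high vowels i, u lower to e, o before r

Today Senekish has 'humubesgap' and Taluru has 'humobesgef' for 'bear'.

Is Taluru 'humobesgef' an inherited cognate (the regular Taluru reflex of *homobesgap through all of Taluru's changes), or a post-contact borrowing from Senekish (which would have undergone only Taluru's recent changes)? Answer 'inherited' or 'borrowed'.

inherited

If inherited, *homobesgap would pass through all of Taluru's changes:
Taluru: *homobesgap
  homobesgap (rule 1 does not apply)
  homobesgap → humobesgap   [pre-nasal raising]
  humobesgap → humobesgaf   [unconditioned shift]
  humobesgaf → humobesgef   [vowel merger]
  humobesgef (rule 5 does not apply)
  giving Taluru humobesgef.
If borrowed from Senekish 'humubesgap' after the early changes, it would undergo only the recent ones:
  rule 4 (vowel merger): humubesgap → humubesgep
  rule 5 (pre-rhotic lowering): no change (humubesgep)
  ⇒ as a loan: humubesgep
Taluru 'humobesgef' matches the inherited outcome exactly, so it is an inherited cognate, not a loan.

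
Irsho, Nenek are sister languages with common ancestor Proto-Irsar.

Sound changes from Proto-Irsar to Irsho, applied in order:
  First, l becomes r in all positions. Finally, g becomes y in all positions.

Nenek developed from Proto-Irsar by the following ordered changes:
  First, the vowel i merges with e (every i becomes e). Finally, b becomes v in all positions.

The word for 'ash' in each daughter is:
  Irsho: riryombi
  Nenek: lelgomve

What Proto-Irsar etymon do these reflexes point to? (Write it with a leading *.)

Position 8: Irsho has i, Nenek has e. Irsho preserves i here (none of its changes turn any other segment into i), so the proto-segment is *i.
Position 4: Irsho has y, Nenek has g. Nenek preserves g here (none of its changes turn any other segment into g), so the proto-segment is *g.
Continuing position by position gives *lilgombi; check it forward:
Irsho: *lilgombi > rirgombi > riryombi  (by unconditioned shift, unconditioned shift)
Nenek: *lilgombi > lelgombe > lelgomve  (by vowel merger, unconditioned shift)
Only *lilgombi yields all of Irsho riryombi, Nenek lelgomve.

*lilgombi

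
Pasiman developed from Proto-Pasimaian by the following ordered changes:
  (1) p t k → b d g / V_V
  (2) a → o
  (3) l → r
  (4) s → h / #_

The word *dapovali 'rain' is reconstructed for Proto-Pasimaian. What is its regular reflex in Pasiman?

Pasiman: start from *dapovali.
  rule 1 (intervocalic voicing): dapovali → dabovali
  rule 2 (vowel merger): dabovali → dobovoli
  rule 3 (unconditioned shift): dobovoli → dobovori
  rule 4: no change — dobovori
  ⇒ Pasiman dobovori

dobovori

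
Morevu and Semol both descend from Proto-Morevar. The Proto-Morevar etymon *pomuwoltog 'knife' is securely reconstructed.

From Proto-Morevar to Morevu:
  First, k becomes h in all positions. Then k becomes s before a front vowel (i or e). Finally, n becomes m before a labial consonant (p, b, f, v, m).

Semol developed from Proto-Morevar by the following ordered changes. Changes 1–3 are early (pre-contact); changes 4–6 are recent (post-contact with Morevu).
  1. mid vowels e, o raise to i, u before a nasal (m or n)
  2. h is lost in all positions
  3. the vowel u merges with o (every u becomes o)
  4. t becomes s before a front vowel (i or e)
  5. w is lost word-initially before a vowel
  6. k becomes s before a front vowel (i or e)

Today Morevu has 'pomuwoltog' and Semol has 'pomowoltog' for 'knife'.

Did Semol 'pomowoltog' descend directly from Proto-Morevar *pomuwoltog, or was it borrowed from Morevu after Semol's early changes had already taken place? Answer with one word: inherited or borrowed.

inherited

If inherited, *pomuwoltog would pass through all of Semol's changes:
Semol: start from *pomuwoltog.
  rule 1 (pre-nasal raising): pomuwoltog → pumuwoltog
  rule 2: no change — pumuwoltog
  rule 3 (vowel merger): pumuwoltog → pomowoltog
  rule 4: no change — pomowoltog
  rule 5: no change — pomowoltog
  rule 6: no change — pomowoltog
  ⇒ Semol pomowoltog
If borrowed from Morevu 'pomuwoltog' after the early changes, it would undergo only the recent ones:
  rule 4 (palatalisation): no change (pomuwoltog)
  rule 5 (glide loss): no change (pomuwoltog)
  rule 6 (palatalisation): no change (pomuwoltog)
  ⇒ as a loan: pomuwoltog
Semol 'pomowoltog' matches the inherited outcome exactly, so it is an inherited cognate, not a loan.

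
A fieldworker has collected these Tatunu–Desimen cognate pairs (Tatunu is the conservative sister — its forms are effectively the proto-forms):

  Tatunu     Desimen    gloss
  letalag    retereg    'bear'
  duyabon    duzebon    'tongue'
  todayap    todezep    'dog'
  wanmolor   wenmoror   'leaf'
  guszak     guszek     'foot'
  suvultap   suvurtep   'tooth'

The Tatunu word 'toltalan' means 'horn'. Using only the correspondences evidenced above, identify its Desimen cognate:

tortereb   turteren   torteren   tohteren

torteren

suvultap ~ suvurtep — Tatunu l corresponds to Desimen r after a vowel, before a consonant other than r, m, n, p, b, f, v.
letalag ~ retereg, todayap ~ todezep — Tatunu a corresponds to Desimen e after a consonant, before a consonant other than r, m, n, p, b, f, v.
letalag ~ retereg — Tatunu l corresponds to Desimen r between vowels (before a back vowel).
wanmolor ~ wenmoror — Tatunu a corresponds to Desimen e after a consonant, before a nasal.
Applying these to Tatunu 'toltalan':
  toltalan → tortalan   (l→r after a vowel, before a consonant other than r, m, n, p, b, f, v)
  tortalan → tortelan   (a→e after a consonant, before a consonant other than r, m, n, p, b, f, v)
  tortelan → torteran   (l→r between vowels (before a back vowel))
  torteran → torteren   (a→e after a consonant, before a nasal)
So the Desimen cognate is 'torteren'.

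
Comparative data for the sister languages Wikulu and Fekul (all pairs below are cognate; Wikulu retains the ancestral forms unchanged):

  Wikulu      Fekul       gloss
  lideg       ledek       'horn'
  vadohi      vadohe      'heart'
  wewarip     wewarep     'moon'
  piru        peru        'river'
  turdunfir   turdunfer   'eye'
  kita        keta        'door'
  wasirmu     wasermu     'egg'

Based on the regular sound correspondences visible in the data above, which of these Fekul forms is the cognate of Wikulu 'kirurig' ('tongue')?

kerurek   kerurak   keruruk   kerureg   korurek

piru ~ peru, turdunfir ~ turdunfer — Wikulu i corresponds to Fekul e after a consonant, before r.
lideg ~ ledek, kita ~ keta — Wikulu i corresponds to Fekul e after a consonant, before a consonant other than r, m, n, p, b, f, v.
lideg ~ ledek — Wikulu g corresponds to Fekul k word-finally.
Applying these to Wikulu 'kirurig':
  kirurig → kerurig   (i→e after a consonant, before r)
  kerurig → kerureg   (i→e after a consonant, before a consonant other than r, m, n, p, b, f, v)
  kerureg → kerurek   (g→k word-finally)
So the Fekul cognate is 'kerurek'.

kerurek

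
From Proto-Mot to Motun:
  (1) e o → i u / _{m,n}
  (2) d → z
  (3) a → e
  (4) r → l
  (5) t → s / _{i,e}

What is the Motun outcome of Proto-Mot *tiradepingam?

Motun: start from *tiradepingam.
  rule 1: no change — tiradepingam
  rule 2 (unconditioned shift): tiradepingam → tirazepingam
  rule 3 (vowel merger): tirazepingam → tirezepingem
  rule 4 (unconditioned shift): tirezepingem → tilezepingem
  rule 5 (palatalisation): tilezepingem → silezepingem
  ⇒ Motun silezepingem

silezepingem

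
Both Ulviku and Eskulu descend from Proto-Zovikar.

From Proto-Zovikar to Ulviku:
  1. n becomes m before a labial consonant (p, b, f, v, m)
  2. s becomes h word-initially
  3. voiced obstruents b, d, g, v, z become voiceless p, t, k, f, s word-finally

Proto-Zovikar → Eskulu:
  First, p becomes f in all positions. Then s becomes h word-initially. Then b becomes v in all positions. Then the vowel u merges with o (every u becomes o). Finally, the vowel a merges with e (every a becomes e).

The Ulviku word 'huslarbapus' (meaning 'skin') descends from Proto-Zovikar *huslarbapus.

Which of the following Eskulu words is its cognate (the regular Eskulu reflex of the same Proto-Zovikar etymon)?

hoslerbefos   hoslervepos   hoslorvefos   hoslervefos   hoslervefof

hoslervefos

Eskulu: start from *huslarbapus.
  rule 1 (unconditioned shift): huslarbapus → huslarbafus
  rule 2: no change — huslarbafus
  rule 3 (unconditioned shift): huslarbafus → huslarvafus
  rule 4 (vowel merger): huslarvafus → hoslarvafos
  rule 5 (vowel merger): hoslarvafos → hoslervefos
  ⇒ Eskulu hoslervefos
Only 'hoslervefos' matches the regular Eskulu development of *huslarbapus.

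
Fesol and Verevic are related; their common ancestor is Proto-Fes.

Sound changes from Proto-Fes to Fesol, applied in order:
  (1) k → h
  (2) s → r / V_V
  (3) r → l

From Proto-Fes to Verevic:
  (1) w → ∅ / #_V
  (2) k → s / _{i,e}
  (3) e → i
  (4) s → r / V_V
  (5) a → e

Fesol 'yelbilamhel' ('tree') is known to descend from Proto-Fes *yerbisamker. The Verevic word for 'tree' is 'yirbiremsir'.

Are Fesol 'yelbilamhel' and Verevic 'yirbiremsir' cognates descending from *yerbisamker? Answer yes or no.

yes

Derive the expected Verevic reflex of *yerbisamker:
Verevic: *yerbisamker > yerbisamser > yirbisamsir > yirbiramsir > yirbiremsir  (by palatalisation, vowel merger, rhotacism, vowel merger)
Verevic 'yirbiremsir' matches the regular reflex exactly, so the pair is cognate.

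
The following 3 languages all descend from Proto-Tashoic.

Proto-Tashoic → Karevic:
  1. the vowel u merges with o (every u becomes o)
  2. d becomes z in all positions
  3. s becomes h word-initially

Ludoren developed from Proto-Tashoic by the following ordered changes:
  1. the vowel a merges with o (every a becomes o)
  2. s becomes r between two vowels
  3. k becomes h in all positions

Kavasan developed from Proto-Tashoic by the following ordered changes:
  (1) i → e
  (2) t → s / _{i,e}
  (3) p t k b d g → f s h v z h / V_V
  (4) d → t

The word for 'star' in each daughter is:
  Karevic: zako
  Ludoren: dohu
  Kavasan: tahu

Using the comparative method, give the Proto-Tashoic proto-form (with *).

*daku

Position 1: Karevic has z, Ludoren has d, Kavasan has t. Ludoren preserves d here (none of its changes turn any other segment into d), so the proto-segment is *d.
Position 2: Karevic has a, Ludoren has o, Kavasan has a. Karevic preserves a here (none of its changes turn any other segment into a), so the proto-segment is *a.
Position 4: Karevic has o, Ludoren has u, Kavasan has u. Ludoren preserves u here (none of its changes turn any other segment into u), so the proto-segment is *u.
Continuing position by position gives *daku; check it forward:
Karevic: *daku > dako > zako  (by vowel merger, unconditioned shift)
Ludoren: *daku > doku > dohu  (by vowel merger, unconditioned shift)
Kavasan: *daku
  daku (rule 1 does not apply)
  daku (rule 2 does not apply)
  daku → dahu   [intervocalic lenition]
  dahu → tahu   [unconditioned shift]
  giving Kavasan tahu.
No other proto-form is consistent with every reflex, so the reconstruction is *daku.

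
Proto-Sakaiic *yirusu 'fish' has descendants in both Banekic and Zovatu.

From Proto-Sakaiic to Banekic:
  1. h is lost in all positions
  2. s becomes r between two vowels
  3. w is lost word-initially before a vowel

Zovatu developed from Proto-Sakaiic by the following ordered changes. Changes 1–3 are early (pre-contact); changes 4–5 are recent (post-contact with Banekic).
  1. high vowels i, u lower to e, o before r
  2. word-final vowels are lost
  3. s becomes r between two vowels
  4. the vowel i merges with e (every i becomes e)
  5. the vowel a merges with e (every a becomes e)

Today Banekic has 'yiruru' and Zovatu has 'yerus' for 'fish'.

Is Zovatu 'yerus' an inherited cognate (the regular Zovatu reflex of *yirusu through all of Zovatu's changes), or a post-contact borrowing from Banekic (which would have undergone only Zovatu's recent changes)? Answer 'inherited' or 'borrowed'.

If inherited, *yirusu would pass through all of Zovatu's changes:
Zovatu: *yirusu
  yirusu → yerusu   [pre-rhotic lowering]
  yerusu → yerus   [apocope]
  yerus (rule 3 does not apply)
  yerus (rule 4 does not apply)
  yerus (rule 5 does not apply)
  giving Zovatu yerus.
If borrowed from Banekic 'yiruru' after the early changes, it would undergo only the recent ones:
  rule 4 (vowel merger): yiruru → yeruru
  rule 5 (vowel merger): no change (yeruru)
  ⇒ as a loan: yeruru
Zovatu 'yerus' matches the inherited outcome exactly, so it is an inherited cognate, not a loan.

inherited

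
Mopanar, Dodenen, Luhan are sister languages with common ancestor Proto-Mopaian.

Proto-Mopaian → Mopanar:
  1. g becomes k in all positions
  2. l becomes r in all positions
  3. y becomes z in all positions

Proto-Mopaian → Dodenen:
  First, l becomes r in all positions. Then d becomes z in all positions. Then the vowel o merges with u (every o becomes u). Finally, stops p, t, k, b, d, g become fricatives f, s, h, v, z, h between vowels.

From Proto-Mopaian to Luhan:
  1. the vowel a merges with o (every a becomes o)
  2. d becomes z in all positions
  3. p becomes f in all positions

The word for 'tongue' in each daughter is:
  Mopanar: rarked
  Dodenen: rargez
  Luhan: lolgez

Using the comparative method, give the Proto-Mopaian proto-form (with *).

Position 2: Mopanar has a, Dodenen has a, Luhan has o. Mopanar preserves a here (none of its changes turn any other segment into a), so the proto-segment is *a.
Position 3: Mopanar has r, Dodenen has r, Luhan has l. Luhan preserves l here (none of its changes turn any other segment into l), so the proto-segment is *l.
Position 4: Mopanar has k, Dodenen has g, Luhan has g. Dodenen preserves g here (none of its changes turn any other segment into g), so the proto-segment is *g.
Verify the candidate proto-form against each daughter:
Mopanar: *lalged > lalked > rarked  (by unconditioned shift, unconditioned shift)
Dodenen: start from *lalged.
  rule 1 (unconditioned shift): lalged → rarged
  rule 2 (unconditioned shift): rarged → rargez
  rule 3: no change — rargez
  rule 4: no change — rargez
  ⇒ Dodenen rargez
Luhan: start from *lalged.
  rule 1 (vowel merger): lalged → lolged
  rule 2 (unconditioned shift): lolged → lolgez
  rule 3: no change — lolgez
  ⇒ Luhan lolgez
*lalged is the unique common source.

*lalged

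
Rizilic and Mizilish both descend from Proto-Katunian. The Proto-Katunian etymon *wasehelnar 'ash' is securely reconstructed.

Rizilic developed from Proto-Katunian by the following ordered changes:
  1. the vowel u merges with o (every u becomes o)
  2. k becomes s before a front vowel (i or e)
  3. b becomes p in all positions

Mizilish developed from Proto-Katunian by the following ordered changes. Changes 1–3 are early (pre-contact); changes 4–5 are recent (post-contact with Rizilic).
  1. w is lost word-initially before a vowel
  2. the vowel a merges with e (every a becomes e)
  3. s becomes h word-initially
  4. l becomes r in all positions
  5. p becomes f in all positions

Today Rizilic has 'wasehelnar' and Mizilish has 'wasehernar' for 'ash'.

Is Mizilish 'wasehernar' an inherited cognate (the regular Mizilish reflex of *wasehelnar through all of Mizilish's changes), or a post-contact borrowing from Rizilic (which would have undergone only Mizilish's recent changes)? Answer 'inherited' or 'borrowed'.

If inherited, *wasehelnar would pass through all of Mizilish's changes:
Mizilish: start from *wasehelnar.
  rule 1 (glide loss): wasehelnar → asehelnar
  rule 2 (vowel merger): asehelnar → esehelner
  rule 3: no change — esehelner
  rule 4 (unconditioned shift): esehelner → eseherner
  rule 5: no change — eseherner
  ⇒ Mizilish eseherner
If borrowed from Rizilic 'wasehelnar' after the early changes, it would undergo only the recent ones:
  rule 4 (unconditioned shift): wasehelnar → wasehernar
  rule 5 (unconditioned shift): no change (wasehernar)
  ⇒ as a loan: wasehernar
Mizilish 'wasehernar' matches the loan outcome 'wasehernar', not the inherited 'eseherner' — it skipped the early Mizilish changes, so it was borrowed from Rizilic.

borrowed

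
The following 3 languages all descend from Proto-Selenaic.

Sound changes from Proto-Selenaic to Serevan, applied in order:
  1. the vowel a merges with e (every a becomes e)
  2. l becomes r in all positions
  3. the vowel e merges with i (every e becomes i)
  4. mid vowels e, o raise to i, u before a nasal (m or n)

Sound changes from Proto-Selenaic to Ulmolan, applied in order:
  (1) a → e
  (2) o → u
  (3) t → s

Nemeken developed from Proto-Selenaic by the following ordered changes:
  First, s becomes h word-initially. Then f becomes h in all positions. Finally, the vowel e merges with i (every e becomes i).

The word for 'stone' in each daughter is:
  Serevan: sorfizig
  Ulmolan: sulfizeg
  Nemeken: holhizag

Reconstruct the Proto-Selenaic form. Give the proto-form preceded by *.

*solfizag

Position 3: Serevan has r, Ulmolan has l, Nemeken has l. Ulmolan preserves l here (none of its changes turn any other segment into l), so the proto-segment is *l.
Position 7: Serevan has i, Ulmolan has e, Nemeken has a. Nemeken preserves a here (none of its changes turn any other segment into a), so the proto-segment is *a.
Position 1: Serevan has s, Ulmolan has s, Nemeken has h. Serevan preserves s here (none of its changes turn any other segment into s), so the proto-segment is *s.
This points to *solfizag. Verify forward in each daughter:
Serevan: start from *solfizag.
  rule 1 (vowel merger): solfizag → solfizeg
  rule 2 (unconditioned shift): solfizeg → sorfizeg
  rule 3 (vowel merger): sorfizeg → sorfizig
  rule 4: no change — sorfizig
  ⇒ Serevan sorfizig
Ulmolan: start from *solfizag.
  rule 1 (vowel merger): solfizag → solfizeg
  rule 2 (vowel merger): solfizeg → sulfizeg
  rule 3: no change — sulfizeg
  ⇒ Ulmolan sulfizeg
Nemeken: *solfizag
  solfizag → holfizag   [debuccalisation]
  holfizag → holhizag   [unconditioned shift]
  holhizag (rule 3 does not apply)
  giving Nemeken holhizag.
No other proto-form is consistent with every reflex, so the reconstruction is *solfizag.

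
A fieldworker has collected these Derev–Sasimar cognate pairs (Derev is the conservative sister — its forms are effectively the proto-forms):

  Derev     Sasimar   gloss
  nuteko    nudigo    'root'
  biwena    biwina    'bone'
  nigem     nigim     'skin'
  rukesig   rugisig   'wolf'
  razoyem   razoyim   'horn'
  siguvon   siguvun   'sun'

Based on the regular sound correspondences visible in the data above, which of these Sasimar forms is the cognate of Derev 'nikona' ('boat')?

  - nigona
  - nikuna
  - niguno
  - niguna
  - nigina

nuteko ~ nudigo — Derev k corresponds to Sasimar g between vowels (before a back vowel).
siguvon ~ siguvun — Derev o corresponds to Sasimar u after a consonant, before a nasal.
Applying these to Derev 'nikona':
  nikona → nigona   (k→g between vowels (before a back vowel))
  nigona → niguna   (o→u after a consonant, before a nasal)
So the Sasimar cognate is 'niguna'.

niguna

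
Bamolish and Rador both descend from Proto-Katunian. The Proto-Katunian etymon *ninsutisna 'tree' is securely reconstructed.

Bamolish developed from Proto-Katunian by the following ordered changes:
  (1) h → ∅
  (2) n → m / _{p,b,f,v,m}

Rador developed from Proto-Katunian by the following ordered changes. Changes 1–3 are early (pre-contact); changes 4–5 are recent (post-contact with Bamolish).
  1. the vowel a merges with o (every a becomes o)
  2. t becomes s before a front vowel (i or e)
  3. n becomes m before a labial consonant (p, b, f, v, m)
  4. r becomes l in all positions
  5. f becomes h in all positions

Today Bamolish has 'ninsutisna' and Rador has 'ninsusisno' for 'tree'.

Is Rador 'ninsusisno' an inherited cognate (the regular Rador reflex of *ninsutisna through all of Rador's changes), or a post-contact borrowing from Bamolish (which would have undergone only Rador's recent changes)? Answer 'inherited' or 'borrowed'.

inherited

If inherited, *ninsutisna would pass through all of Rador's changes:
Rador: *ninsutisna
  ninsutisna → ninsutisno   [vowel merger]
  ninsutisno → ninsusisno   [palatalisation]
  ninsusisno (rule 3 does not apply)
  ninsusisno (rule 4 does not apply)
  ninsusisno (rule 5 does not apply)
  giving Rador ninsusisno.
If borrowed from Bamolish 'ninsutisna' after the early changes, it would undergo only the recent ones:
  rule 4 (unconditioned shift): no change (ninsutisna)
  rule 5 (unconditioned shift): no change (ninsutisna)
  ⇒ as a loan: ninsutisna
Rador 'ninsusisno' matches the inherited outcome exactly, so it is an inherited cognate, not a loan.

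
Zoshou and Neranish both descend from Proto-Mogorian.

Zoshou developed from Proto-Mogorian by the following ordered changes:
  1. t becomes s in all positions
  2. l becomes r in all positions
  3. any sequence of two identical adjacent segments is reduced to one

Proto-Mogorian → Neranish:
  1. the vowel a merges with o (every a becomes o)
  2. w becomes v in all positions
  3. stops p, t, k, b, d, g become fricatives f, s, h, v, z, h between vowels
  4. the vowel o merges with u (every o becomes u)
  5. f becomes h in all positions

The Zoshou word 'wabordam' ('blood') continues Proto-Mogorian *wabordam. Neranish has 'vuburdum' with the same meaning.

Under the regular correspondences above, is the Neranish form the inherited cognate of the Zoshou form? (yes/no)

Derive the expected Neranish reflex of *wabordam:
Neranish: start from *wabordam.
  rule 1 (vowel merger): wabordam → wobordom
  rule 2 (unconditioned shift): wobordom → vobordom
  rule 3 (intervocalic lenition): vobordom → vovordom
  rule 4 (vowel merger): vovordom → vuvurdum
  rule 5: no change — vuvurdum
  ⇒ Neranish vuvurdum
The regular Neranish reflex would be 'vuvurdum', but the attested form is 'vuburdum'. The correspondence is irregular, so they are not cognates (the Neranish form has a different source).

no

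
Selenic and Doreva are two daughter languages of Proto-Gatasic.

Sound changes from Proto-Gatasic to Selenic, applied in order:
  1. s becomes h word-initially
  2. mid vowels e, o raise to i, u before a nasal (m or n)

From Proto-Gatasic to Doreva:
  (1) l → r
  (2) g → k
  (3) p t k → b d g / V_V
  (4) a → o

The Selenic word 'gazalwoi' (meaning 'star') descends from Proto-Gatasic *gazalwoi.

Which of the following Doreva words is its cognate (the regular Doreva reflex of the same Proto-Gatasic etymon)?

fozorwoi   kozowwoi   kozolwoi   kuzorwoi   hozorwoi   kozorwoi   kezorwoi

Doreva: start from *gazalwoi.
  rule 1 (unconditioned shift): gazalwoi → gazarwoi
  rule 2 (unconditioned shift): gazarwoi → kazarwoi
  rule 3: no change — kazarwoi
  rule 4 (vowel merger): kazarwoi → kozorwoi
  ⇒ Doreva kozorwoi
Among the options, 'kozorwoi' alone shows every Doreva change applied in order.

kozorwoi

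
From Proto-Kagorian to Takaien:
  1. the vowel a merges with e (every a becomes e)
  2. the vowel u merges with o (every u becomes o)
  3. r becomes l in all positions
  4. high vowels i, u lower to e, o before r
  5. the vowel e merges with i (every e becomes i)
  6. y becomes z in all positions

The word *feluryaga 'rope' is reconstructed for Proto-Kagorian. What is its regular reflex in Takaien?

filolzigi

Takaien: start from *feluryaga.
  rule 1 (vowel merger): feluryaga → feluryege
  rule 2 (vowel merger): feluryege → feloryege
  rule 3 (unconditioned shift): feloryege → felolyege
  rule 4: no change — felolyege
  rule 5 (vowel merger): felolyege → filolyigi
  rule 6 (unconditioned shift): filolyigi → filolzigi
  ⇒ Takaien filolzigi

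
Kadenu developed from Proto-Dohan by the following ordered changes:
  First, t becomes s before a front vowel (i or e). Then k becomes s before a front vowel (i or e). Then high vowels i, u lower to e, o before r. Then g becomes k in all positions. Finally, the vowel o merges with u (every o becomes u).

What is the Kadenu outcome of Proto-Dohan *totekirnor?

tusesernur

Kadenu: start from *totekirnor.
  rule 1 (palatalisation): totekirnor → tosekirnor
  rule 2 (palatalisation): tosekirnor → tosesirnor
  rule 3 (pre-rhotic lowering): tosesirnor → tosesernor
  rule 4: no change — tosesernor
  rule 5 (vowel merger): tosesernor → tusesernur
  ⇒ Kadenu tusesernur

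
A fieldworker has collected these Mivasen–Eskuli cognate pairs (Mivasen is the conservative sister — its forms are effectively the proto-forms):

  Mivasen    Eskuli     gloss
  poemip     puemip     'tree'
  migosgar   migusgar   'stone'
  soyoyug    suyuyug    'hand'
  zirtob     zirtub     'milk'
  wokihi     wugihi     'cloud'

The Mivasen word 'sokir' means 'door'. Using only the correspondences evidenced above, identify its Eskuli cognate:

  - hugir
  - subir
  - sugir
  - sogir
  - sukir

migosgar ~ migusgar, soyoyug ~ suyuyug — Mivasen o corresponds to Eskuli u after a consonant, before a consonant other than r, m, n, p, b, f, v.
wokihi ~ wugihi — Mivasen k corresponds to Eskuli g between vowels (before a front vowel).
Applying these to Mivasen 'sokir':
  sokir → sukir   (o→u after a consonant, before a consonant other than r, m, n, p, b, f, v)
  sukir → sugir   (k→g between vowels (before a front vowel))
So the Eskuli cognate is 'sugir'.

sugir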